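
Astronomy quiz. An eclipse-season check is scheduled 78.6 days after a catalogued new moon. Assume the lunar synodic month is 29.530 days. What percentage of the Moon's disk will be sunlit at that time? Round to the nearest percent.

78.6/29.530 = 2.662 lunations, so 2 complete cycles and 19.54 d into the next.
Phase angle: θ = 360°·(19.54 d)/(29.530 d) = 238.2°.
With cos θ = (-0.527), the lit fraction is (1 − (-0.527))/2 ≈ 0.763, so 76%.

76%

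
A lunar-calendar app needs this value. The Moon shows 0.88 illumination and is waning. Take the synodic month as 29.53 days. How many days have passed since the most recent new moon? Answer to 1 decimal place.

Invert f = (1 − cos θ)/2 to get cos θ = 1 − 2(0.88) = -0.760, hence θ₀ = arccos -0.760 = 139.5°.
Waning ⇒ past full, so θ = 360° − 139.5° = 220.5°.
At 360°/29.53 d per day, 220.5° corresponds to 18.09 days.

18.1 days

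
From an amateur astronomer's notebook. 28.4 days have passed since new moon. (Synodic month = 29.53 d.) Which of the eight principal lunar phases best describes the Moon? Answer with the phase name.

θ ≈ 360° × 28.4/29.53 = 346°, which falls in the new moon sector.

new moon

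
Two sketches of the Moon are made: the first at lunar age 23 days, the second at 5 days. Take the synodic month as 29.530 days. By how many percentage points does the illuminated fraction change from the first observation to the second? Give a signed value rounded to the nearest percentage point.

First observation: θ = 360°·23/29.530 = 280.4°, so f = 0.410.
Second observation: θ = 61.0°, f = 0.257.
Δf = 0.257 − 0.410 = -0.153, i.e. -15 pp.

-15 pp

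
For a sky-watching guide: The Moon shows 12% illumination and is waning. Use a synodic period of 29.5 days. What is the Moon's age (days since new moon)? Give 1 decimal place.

cos θ = 1 − 2f = 0.760, giving a principal value of 40.5°.
A waning Moon lies in 180°–360°, so θ = 360° − 40.5° = 319.5°.
Age = 29.5 × 319.5°/360° ≈ 26.18 days.

26.2 days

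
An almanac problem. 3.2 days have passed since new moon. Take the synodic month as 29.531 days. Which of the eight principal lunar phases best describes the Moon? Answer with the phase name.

waxing crescent

At 3.2/29.531 of the cycle, θ ≈ 39° — the waxing crescent range.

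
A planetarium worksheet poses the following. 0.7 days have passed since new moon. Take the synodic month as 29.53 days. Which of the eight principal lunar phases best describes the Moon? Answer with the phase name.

θ ≈ 360° × 0.7/29.53 = 9°, which falls in the new moon sector.

new moon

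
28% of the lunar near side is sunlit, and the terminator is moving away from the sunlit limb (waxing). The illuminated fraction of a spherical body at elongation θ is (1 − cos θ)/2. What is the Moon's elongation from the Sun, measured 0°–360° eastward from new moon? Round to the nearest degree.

64°

From f = (1 − cos θ)/2: cos θ = 1 − 2×0.28 = 0.440; arccos → 63.9°.
Waxing ⇒ before full, so θ = 63.9°.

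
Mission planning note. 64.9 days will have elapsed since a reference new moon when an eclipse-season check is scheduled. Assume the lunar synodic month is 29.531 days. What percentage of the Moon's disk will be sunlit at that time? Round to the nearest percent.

Reduce mod P: 64.9 − 2×29.531 = 5.84 d into the current lunation.
The Moon has covered 5.84/29.531 of its cycle, so θ ≈ 360° × 5.84/29.531 = 71.2°.
cos 71.2° = 0.323, so f = (1 − 0.323)/2 = 0.339, so 34%.

34%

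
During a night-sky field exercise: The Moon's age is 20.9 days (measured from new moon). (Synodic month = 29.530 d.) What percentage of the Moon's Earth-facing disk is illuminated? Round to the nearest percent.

Elongation θ = 360° × 20.9/29.530 ≈ 254.8°.
cos 254.8° = (-0.262), so f = (1 − (-0.262))/2 = 0.631, so 63%.

63%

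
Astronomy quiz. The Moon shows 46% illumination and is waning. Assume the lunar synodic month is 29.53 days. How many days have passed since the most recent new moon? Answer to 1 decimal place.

22.5 days

cos θ = 1 − 2f = 0.080, giving a principal value of 85.4°.
A waning Moon lies in 180°–360°, so θ = 360° − 85.4° = 274.6°.
That fraction of the synodic month is 274.6/360 × 29.53 d ≈ 22.52 d.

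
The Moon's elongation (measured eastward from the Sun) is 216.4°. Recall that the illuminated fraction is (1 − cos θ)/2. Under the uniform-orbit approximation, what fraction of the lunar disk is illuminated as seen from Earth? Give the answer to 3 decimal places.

0.902

f = (1 − cos 216.4°)/2 = (1 − (-0.805))/2 ≈ 0.902.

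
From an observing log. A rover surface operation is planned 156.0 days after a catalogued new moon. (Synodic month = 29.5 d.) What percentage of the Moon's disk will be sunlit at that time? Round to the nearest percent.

156.0/29.5 = 5.288 lunations, so 5 complete cycles and 8.50 d into the next.
The Moon has covered 8.50/29.5 of its cycle, so θ ≈ 360° × 8.50/29.5 = 103.7°.
With cos θ = (-0.237), the lit fraction is (1 − (-0.237))/2 ≈ 0.619, so 62%.

62%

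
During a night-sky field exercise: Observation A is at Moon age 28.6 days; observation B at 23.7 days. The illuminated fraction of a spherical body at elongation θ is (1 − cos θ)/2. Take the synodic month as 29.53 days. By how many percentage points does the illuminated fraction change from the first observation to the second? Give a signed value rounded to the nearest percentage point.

θ₁ = 360° × 28.6/29.53 = 348.7°, f₁ = (1 − cos θ₁)/2 = 0.010.
θ₂ = 360° × 23.7/29.53 = 288.9°, f₂ = (1 − cos θ₂)/2 = 0.338.
Change = f₂ − f₁ = +0.328 → +33 percentage points.

+33 percentage points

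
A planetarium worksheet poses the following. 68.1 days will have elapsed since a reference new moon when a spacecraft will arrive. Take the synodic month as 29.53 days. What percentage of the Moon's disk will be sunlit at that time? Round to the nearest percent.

68.1 d spans 2 complete synodic months (2 × 29.53 = 59.06 d) plus 9.04 d.
Phase angle: θ = 360°·(9.04 d)/(29.53 d) = 110.2°.
cos 110.2° = (-0.345), so f = (1 − (-0.345))/2 = 0.673, so 67%.

67%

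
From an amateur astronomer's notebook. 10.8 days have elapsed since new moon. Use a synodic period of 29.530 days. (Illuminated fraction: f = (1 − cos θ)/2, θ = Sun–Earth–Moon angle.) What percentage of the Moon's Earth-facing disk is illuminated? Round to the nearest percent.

83%

Elongation θ = 360° × 10.8/29.530 ≈ 131.7°.
Illuminated fraction = (1 − cos 131.7°)/2 = (1 − (-0.665))/2 ≈ 0.832, so 83%.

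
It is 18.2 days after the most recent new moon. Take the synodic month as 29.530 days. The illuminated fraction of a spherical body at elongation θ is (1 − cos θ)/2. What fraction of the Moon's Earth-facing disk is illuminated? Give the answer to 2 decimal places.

0.87

The Moon has covered 18.2/29.530 of its cycle, so θ ≈ 360° × 18.2/29.530 = 221.9°.
cos 221.9° = (-0.745), so f = (1 − (-0.745))/2 = 0.872.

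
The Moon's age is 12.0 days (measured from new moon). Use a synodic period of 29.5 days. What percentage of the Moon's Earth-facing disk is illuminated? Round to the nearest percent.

92%

Phase angle: θ = 360°·(12.0 d)/(29.5 d) = 146.4°.
Illuminated fraction = (1 − cos 146.4°)/2 = (1 − (-0.833))/2 ≈ 0.917, so 92%.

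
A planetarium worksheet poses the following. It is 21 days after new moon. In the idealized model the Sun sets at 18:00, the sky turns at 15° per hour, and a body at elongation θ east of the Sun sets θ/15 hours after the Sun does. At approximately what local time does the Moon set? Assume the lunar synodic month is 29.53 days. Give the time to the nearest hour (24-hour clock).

Phase angle: θ = 360°·(21 d)/(29.53 d) = 256.0°.
At 15° of sky rotation per hour, 256.0° corresponds to a 17.07 h lag.
18:00 + 17.07 h ≈ 11:04 → 11:00 to the nearest hour.

11:00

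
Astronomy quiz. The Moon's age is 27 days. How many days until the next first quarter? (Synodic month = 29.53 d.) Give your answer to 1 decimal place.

9.9 days

First quarter is 0.25 of the way through the cycle: age 0.25 × 29.53 = 7.383 d.
Already past this cycle's first quarter; the next is at 7.383 + 29.53 = 36.913 d, so 36.913 − 27 = 9.913 days.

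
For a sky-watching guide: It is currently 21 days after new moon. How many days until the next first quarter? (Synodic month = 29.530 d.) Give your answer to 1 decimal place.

First quarter occurs at elongation 90°, i.e. at age 29.530 × 90/360 = 7.383 d.
This lunation's first quarter (7.383 d) has passed, so add one period: 36.913 − 21 = 15.913 days.

15.9 days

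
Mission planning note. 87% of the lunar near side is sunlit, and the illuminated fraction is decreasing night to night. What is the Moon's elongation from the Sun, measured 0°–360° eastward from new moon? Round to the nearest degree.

222°

From f = (1 − cos θ)/2: cos θ = 1 − 2×0.87 = -0.740; arccos → 137.7°.
Waning ⇒ past full, so θ = 360° − 137.7° = 222.3°.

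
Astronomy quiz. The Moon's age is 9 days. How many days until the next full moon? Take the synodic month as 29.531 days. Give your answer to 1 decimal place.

5.8 days

Full moon occurs at elongation 180°, i.e. at age 29.531 × 180/360 = 14.765 d.
That is 14.765 − 9 = 5.765 days ahead.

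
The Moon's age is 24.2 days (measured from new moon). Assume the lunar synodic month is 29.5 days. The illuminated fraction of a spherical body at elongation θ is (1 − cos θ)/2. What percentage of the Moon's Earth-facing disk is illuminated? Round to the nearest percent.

29%

Phase angle: θ = 360°·(24.2 d)/(29.5 d) = 295.3°.
With cos θ = 0.428, the lit fraction is (1 − 0.428)/2 ≈ 0.286, so 29%.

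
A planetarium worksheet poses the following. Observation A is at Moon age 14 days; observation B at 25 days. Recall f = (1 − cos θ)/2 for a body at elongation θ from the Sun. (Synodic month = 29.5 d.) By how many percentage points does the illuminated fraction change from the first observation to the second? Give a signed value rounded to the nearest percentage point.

θ₁ = 360° × 14/29.5 = 170.8°, f₁ = (1 − cos θ₁)/2 = 0.994.
θ₂ = 360° × 25/29.5 = 305.1°, f₂ = (1 − cos θ₂)/2 = 0.213.
Change = f₂ − f₁ = -0.781 → -78 percentage points.

-78 percentage points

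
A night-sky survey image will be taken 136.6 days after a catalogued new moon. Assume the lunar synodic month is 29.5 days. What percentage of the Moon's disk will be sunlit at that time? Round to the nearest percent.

Reduce mod P: 136.6 − 4×29.5 = 18.60 d into the current lunation.
Elongation θ = 360° × 18.60/29.5 ≈ 227.0°.
With cos θ = (-0.682), the lit fraction is (1 − (-0.682))/2 ≈ 0.841, so 84%.

84%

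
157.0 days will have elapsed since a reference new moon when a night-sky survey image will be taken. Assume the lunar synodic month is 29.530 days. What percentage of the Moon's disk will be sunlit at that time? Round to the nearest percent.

70%

157.0 d spans 5 complete synodic months (5 × 29.530 = 147.65 d) plus 9.35 d.
The Moon has covered 9.35/29.530 of its cycle, so θ ≈ 360° × 9.35/29.530 = 114.0°.
Illuminated fraction = (1 − cos 114.0°)/2 = (1 − (-0.407))/2 ≈ 0.703, so 70%.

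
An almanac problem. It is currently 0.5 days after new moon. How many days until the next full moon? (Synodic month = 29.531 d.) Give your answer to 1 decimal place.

Full moon is 0.5 of the way through the cycle: age 0.5 × 29.531 = 14.765 d.
So 14.265 days remain (14.765 − 0.5).

14.3 days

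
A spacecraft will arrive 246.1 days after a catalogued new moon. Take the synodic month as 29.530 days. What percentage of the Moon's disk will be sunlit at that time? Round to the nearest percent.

75%

246.1 d spans 8 complete synodic months (8 × 29.530 = 236.24 d) plus 9.86 d.
Elongation θ = 360° × 9.86/29.530 ≈ 120.2°.
Illuminated fraction = (1 − cos 120.2°)/2 = (1 − (-0.503))/2 ≈ 0.752, so 75%.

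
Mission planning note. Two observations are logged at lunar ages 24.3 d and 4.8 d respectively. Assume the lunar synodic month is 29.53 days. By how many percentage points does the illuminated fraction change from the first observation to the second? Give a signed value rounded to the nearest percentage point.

First observation: θ = 360°·24.3/29.53 = 296.2°, so f = 0.279.
Second observation: θ = 58.5°, f = 0.239.
Δf = 0.239 − 0.279 = -0.040, i.e. -4 pp.

-4 percentage points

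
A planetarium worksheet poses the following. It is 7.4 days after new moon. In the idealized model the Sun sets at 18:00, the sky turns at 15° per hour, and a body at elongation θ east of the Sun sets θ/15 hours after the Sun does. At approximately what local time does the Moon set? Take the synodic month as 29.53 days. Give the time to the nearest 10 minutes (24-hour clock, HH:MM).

00:00

The Moon has covered 7.4/29.53 of its cycle, so θ ≈ 360° × 7.4/29.53 = 90.2°.
Delay after the Sun = 90.2° / (15°/h) ≈ 6.01 h.
18:00 + 6.014 h ≈ 00:01 → 00:00 to the nearest ten minutes.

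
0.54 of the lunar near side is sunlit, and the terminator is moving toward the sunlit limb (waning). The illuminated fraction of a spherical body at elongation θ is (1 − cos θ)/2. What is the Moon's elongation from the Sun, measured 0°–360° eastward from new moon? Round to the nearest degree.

265°

cos θ = 1 − 2f = -0.080, giving a principal value of 94.6°.
Since the Moon is past full (waning), take the reflex angle: θ = 360° − 94.6° = 265.4°.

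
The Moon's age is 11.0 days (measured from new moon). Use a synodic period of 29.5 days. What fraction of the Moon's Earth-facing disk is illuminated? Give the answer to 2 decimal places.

Elongation θ = 360° × 11.0/29.5 ≈ 134.2°.
With cos θ = (-0.698), the lit fraction is (1 − (-0.698))/2 ≈ 0.849.

0.85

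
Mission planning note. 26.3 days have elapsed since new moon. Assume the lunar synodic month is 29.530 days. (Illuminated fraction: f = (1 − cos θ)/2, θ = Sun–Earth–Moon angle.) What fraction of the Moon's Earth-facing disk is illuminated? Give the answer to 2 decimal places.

0.11

The Moon has covered 26.3/29.530 of its cycle, so θ ≈ 360° × 26.3/29.530 = 320.6°.
cos 320.6° = 0.773, so f = (1 − 0.773)/2 = 0.114.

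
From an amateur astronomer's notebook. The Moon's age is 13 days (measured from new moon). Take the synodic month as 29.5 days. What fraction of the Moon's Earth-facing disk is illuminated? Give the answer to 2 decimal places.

0.97

Phase angle: θ = 360°·(13 d)/(29.5 d) = 158.6°.
Illuminated fraction = (1 − cos 158.6°)/2 = (1 − (-0.931))/2 ≈ 0.966.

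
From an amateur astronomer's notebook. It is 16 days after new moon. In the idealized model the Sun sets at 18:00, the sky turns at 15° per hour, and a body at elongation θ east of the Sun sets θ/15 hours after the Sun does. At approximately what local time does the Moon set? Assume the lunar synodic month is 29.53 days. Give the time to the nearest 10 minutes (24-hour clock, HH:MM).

Elongation θ = 360° × 16/29.53 ≈ 195.1°.
Delay after the Sun = 195.1° / (15°/h) ≈ 13.00 h.
18:00 + 13.004 h ≈ 07:00 → 07:00 to the nearest ten minutes.

07:00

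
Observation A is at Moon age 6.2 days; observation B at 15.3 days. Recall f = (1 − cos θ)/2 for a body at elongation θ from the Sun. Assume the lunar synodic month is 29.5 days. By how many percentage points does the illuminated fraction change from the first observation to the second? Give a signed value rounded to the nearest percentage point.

+62 pp

θ₁ = 360° × 6.2/29.5 = 75.7°, f₁ = (1 − cos θ₁)/2 = 0.376.
θ₂ = 360° × 15.3/29.5 = 186.7°, f₂ = (1 − cos θ₂)/2 = 0.997.
Change = f₂ − f₁ = +0.620 → +62 percentage points.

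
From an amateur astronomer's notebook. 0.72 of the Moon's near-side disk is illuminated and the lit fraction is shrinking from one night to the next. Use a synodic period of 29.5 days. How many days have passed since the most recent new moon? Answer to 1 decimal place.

20.0 days

From f = (1 − cos θ)/2: cos θ = 1 − 2×0.72 = -0.440; arccos → 116.1°.
Waning ⇒ past full, so θ = 360° − 116.1° = 243.9°.
Age = 29.5 × 243.9°/360° ≈ 19.99 days.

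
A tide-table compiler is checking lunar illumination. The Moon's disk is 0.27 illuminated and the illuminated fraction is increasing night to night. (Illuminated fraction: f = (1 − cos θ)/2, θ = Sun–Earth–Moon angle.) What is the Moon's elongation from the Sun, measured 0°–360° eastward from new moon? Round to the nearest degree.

Invert f = (1 − cos θ)/2 to get cos θ = 1 − 2(0.27) = 0.460, hence θ₀ = arccos 0.460 = 62.6°.
Before full moon the principal value applies: θ = 62.6°.

63°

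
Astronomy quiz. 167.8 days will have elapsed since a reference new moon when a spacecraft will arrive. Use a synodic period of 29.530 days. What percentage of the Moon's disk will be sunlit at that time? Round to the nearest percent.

71%

Reduce mod P: 167.8 − 5×29.530 = 20.15 d into the current lunation.
Elongation θ = 360° × 20.15/29.530 ≈ 245.6°.
Illuminated fraction = (1 − cos 245.6°)/2 = (1 − (-0.412))/2 ≈ 0.706, so 71%.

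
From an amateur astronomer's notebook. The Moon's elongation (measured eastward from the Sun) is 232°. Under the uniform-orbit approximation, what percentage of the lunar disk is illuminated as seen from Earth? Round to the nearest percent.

81%

Half-versine of 232°: (1 − (-0.616))/2 = 0.808, i.e. 81%.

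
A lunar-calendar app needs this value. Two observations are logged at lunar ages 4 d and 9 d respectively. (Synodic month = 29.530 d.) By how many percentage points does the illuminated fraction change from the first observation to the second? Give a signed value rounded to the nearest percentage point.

+50 pp

First observation: θ = 360°·4/29.530 = 48.8°, so f = 0.170.
Second observation: θ = 109.7°, f = 0.669.
Δf = 0.669 − 0.170 = +0.498, i.e. +50 pp.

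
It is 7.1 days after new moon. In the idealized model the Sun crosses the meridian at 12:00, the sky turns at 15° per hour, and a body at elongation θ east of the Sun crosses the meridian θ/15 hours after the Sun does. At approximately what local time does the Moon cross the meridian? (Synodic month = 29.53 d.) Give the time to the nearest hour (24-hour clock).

The Moon has covered 7.1/29.53 of its cycle, so θ ≈ 360° × 7.1/29.53 = 86.6°.
Delay after the Sun = 86.6° / (15°/h) ≈ 5.77 h.
12:00 + 5.77 h ≈ 17:46 → 18:00 to the nearest hour.

18:00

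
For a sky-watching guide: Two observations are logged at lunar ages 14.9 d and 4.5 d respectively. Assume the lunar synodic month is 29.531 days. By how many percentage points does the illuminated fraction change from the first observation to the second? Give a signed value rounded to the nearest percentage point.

-79 pp

First observation: θ = 360°·14.9/29.531 = 181.6°, so f = 1.000.
Second observation: θ = 54.9°, f = 0.212.
Δf = 0.212 − 1.000 = -0.788, i.e. -79 pp.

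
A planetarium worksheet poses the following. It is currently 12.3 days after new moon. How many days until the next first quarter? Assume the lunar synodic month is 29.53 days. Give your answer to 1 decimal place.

24.6 days

First quarter is 0.25 of the way through the cycle: age 0.25 × 29.53 = 7.383 d.
Already past this cycle's first quarter; the next is at 7.383 + 29.53 = 36.913 d, so 36.913 − 12.3 = 24.613 days.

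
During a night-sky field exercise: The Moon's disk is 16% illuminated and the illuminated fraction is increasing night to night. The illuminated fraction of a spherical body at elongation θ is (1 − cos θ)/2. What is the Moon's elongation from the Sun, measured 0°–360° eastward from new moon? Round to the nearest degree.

cos θ = 1 − 2f = 0.680, giving a principal value of 47.2°.
Waxing ⇒ before full, so θ = 47.2°.

47°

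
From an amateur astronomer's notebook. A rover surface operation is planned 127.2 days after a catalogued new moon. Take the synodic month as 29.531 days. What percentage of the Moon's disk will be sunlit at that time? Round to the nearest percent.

127.2 d spans 4 complete synodic months (4 × 29.531 = 118.12 d) plus 9.08 d.
Elongation θ = 360° × 9.08/29.531 ≈ 110.6°.
cos 110.6° = (-0.353), so f = (1 − (-0.353))/2 = 0.676, so 68%.

68%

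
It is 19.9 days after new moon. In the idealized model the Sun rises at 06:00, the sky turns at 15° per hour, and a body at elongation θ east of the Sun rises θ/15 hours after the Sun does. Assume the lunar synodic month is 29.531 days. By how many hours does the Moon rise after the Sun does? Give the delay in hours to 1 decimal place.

Phase angle: θ = 360°·(19.9 d)/(29.531 d) = 242.6°.
Delay after the Sun = 242.6° / (15°/h) ≈ 16.17 h.
So the Moon rises 16.17 h after the Sun.

16.2 h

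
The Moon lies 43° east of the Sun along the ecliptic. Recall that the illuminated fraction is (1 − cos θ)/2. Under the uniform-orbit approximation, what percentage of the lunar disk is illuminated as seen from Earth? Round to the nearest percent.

13%

Half-versine of 43°: (1 − 0.731)/2 = 0.134, i.e. 13%.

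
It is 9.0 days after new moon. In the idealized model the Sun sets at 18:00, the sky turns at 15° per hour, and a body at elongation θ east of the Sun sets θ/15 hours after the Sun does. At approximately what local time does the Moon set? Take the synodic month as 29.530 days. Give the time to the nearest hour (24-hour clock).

Phase angle: θ = 360°·(9.0 d)/(29.530 d) = 109.7°.
At 15° of sky rotation per hour, 109.7° corresponds to a 7.31 h lag.
18:00 + 7.31 h ≈ 01:19 → 01:00 to the nearest hour.

01:00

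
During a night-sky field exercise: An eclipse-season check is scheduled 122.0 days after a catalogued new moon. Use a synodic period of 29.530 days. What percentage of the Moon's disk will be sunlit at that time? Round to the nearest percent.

16%

Reduce mod P: 122.0 − 4×29.530 = 3.88 d into the current lunation.
Phase angle: θ = 360°·(3.88 d)/(29.530 d) = 47.3°.
Illuminated fraction = (1 − cos 47.3°)/2 = (1 − 0.678)/2 ≈ 0.161, so 16%.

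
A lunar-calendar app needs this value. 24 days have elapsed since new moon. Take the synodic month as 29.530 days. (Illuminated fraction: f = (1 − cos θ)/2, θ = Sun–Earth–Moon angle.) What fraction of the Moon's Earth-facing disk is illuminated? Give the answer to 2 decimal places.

Phase angle: θ = 360°·(24 d)/(29.530 d) = 292.6°.
With cos θ = 0.384, the lit fraction is (1 − 0.384)/2 ≈ 0.308.

0.31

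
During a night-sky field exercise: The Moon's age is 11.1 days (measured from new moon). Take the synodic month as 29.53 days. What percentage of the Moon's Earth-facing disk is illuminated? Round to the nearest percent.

Phase angle: θ = 360°·(11.1 d)/(29.53 d) = 135.3°.
With cos θ = (-0.711), the lit fraction is (1 − (-0.711))/2 ≈ 0.856, so 86%.

86%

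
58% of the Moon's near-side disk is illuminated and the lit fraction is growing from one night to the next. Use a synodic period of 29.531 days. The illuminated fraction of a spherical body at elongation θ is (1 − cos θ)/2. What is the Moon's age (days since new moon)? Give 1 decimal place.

8.1 days

Invert f = (1 − cos θ)/2 to get cos θ = 1 − 2(0.58) = -0.160, hence θ₀ = arccos -0.160 = 99.2°.
Before full moon the principal value applies: θ = 99.2°.
At 360°/29.531 d per day, 99.2° corresponds to 8.14 days.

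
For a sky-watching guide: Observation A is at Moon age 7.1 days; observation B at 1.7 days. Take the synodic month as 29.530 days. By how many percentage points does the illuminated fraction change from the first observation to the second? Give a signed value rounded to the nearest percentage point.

θ₁ = 360° × 7.1/29.530 = 86.6°, f₁ = (1 − cos θ₁)/2 = 0.470.
θ₂ = 360° × 1.7/29.530 = 20.7°, f₂ = (1 − cos θ₂)/2 = 0.032.
Change = f₂ − f₁ = -0.438 → -44 percentage points.

-44 percentage points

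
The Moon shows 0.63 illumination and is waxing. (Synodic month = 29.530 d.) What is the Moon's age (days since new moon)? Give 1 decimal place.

From f = (1 − cos θ)/2: cos θ = 1 − 2×0.63 = -0.260; arccos → 105.1°.
Waxing ⇒ before full, so θ = 105.1°.
At 360°/29.530 d per day, 105.1° corresponds to 8.62 days.

8.6 days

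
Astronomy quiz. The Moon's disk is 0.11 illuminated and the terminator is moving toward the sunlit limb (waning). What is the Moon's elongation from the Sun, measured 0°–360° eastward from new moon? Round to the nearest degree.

321°

Invert f = (1 − cos θ)/2 to get cos θ = 1 − 2(0.11) = 0.780, hence θ₀ = arccos 0.780 = 38.7°.
A waning Moon lies in 180°–360°, so θ = 360° − 38.7° = 321.3°.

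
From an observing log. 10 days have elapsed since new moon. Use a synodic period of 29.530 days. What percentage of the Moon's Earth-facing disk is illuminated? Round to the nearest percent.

Elongation θ = 360° × 10/29.530 ≈ 121.9°.
Illuminated fraction = (1 − cos 121.9°)/2 = (1 − (-0.529))/2 ≈ 0.764, so 76%.

76%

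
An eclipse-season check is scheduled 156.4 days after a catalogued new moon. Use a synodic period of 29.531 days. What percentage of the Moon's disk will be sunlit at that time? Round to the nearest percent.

156.4 d spans 5 complete synodic months (5 × 29.531 = 147.66 d) plus 8.75 d.
Elongation θ = 360° × 8.75/29.531 ≈ 106.6°.
cos 106.6° = (-0.286), so f = (1 − (-0.286))/2 = 0.643, so 64%.

64%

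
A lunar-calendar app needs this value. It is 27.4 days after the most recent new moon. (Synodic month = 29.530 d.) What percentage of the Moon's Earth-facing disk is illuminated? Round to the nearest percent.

Elongation θ = 360° × 27.4/29.530 ≈ 334.0°.
Illuminated fraction = (1 − cos 334.0°)/2 = (1 − 0.899)/2 ≈ 0.050, so 5%.

5%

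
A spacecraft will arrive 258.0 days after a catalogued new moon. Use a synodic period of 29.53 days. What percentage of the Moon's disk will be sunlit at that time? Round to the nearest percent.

258.0/29.53 = 8.737 lunations, so 8 complete cycles and 21.76 d into the next.
Elongation θ = 360° × 21.76/29.53 ≈ 265.3°.
With cos θ = (-0.082), the lit fraction is (1 − (-0.082))/2 ≈ 0.541, so 54%.

54%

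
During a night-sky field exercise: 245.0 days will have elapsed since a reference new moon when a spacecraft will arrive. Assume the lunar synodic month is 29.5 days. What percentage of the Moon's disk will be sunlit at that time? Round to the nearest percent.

67%

Reduce mod P: 245.0 − 8×29.5 = 9.00 d into the current lunation.
The Moon has covered 9.00/29.5 of its cycle, so θ ≈ 360° × 9.00/29.5 = 109.8°.
Illuminated fraction = (1 − cos 109.8°)/2 = (1 − (-0.339))/2 ≈ 0.670, so 67%.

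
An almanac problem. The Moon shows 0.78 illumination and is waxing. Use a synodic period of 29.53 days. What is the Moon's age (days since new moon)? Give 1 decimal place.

10.2 days

Invert f = (1 − cos θ)/2 to get cos θ = 1 − 2(0.78) = -0.560, hence θ₀ = arccos -0.560 = 124.1°.
Before full moon the principal value applies: θ = 124.1°.
At 360°/29.53 d per day, 124.1° corresponds to 10.18 days.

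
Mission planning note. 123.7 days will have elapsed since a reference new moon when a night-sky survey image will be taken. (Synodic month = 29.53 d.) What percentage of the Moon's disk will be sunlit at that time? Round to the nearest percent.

123.7/29.53 = 4.189 lunations, so 4 complete cycles and 5.58 d into the next.
The Moon has covered 5.58/29.53 of its cycle, so θ ≈ 360° × 5.58/29.53 = 68.0°.
cos 68.0° = 0.374, so f = (1 − 0.374)/2 = 0.313, so 31%.

31%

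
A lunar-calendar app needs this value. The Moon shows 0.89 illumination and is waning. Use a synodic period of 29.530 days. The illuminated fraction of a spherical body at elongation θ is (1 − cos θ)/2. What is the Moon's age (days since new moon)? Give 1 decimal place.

17.9 days

cos θ = 1 − 2f = -0.780, giving a principal value of 141.3°.
Since the Moon is past full (waning), take the reflex angle: θ = 360° − 141.3° = 218.7°.
Age = 29.530 × 218.7°/360° ≈ 17.94 days.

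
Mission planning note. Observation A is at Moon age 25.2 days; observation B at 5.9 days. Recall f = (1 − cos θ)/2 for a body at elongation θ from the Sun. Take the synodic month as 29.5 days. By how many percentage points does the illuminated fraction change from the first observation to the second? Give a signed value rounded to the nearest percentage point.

+15 percentage points

First observation: θ = 360°·25.2/29.5 = 307.5°, so f = 0.195.
Second observation: θ = 72.0°, f = 0.345.
Δf = 0.345 − 0.195 = +0.150, i.e. +15 pp.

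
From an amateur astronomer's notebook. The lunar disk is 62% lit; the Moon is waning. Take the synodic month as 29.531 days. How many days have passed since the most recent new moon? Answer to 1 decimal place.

Invert f = (1 − cos θ)/2 to get cos θ = 1 − 2(0.62) = -0.240, hence θ₀ = arccos -0.240 = 103.9°.
Waning ⇒ past full, so θ = 360° − 103.9° = 256.1°.
That fraction of the synodic month is 256.1/360 × 29.531 d ≈ 21.01 d.

21.0 days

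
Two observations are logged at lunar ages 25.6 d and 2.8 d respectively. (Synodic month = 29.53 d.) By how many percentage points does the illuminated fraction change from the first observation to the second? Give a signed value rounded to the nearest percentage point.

-8 pp

θ₁ = 360° × 25.6/29.53 = 312.1°, f₁ = (1 − cos θ₁)/2 = 0.165.
θ₂ = 360° × 2.8/29.53 = 34.1°, f₂ = (1 − cos θ₂)/2 = 0.086.
Change = f₂ − f₁ = -0.079 → -8 percentage points.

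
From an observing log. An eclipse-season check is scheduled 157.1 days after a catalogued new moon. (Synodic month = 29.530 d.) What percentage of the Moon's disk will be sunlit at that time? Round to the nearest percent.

157.1 d spans 5 complete synodic months (5 × 29.530 = 147.65 d) plus 9.45 d.
The Moon has covered 9.45/29.530 of its cycle, so θ ≈ 360° × 9.45/29.530 = 115.2°.
With cos θ = (-0.426), the lit fraction is (1 − (-0.426))/2 ≈ 0.713, so 71%.

71%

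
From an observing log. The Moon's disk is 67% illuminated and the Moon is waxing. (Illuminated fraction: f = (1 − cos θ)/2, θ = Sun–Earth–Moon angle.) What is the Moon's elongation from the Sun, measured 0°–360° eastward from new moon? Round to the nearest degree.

From f = (1 − cos θ)/2: cos θ = 1 − 2×0.67 = -0.340; arccos → 109.9°.
Waxing ⇒ before full, so θ = 109.9°.

110°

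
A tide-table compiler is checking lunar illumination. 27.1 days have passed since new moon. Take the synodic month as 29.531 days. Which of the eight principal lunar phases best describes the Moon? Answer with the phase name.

waning crescent

At 27.1/29.531 of the cycle, θ ≈ 330° — the waning crescent range.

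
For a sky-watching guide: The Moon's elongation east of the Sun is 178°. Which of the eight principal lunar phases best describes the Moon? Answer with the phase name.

full moon

178° lies in the full moon sector of the 8-phase cycle.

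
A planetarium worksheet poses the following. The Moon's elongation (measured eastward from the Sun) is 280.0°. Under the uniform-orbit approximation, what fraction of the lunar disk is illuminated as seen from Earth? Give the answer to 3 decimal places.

Half-versine of 280.0°: (1 − 0.174)/2 = 0.413.

0.413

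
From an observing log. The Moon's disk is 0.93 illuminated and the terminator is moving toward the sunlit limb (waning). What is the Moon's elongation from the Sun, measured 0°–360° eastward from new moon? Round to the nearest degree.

211°

From f = (1 − cos θ)/2: cos θ = 1 − 2×0.93 = -0.860; arccos → 149.3°.
Waning ⇒ past full, so θ = 360° − 149.3° = 210.7°.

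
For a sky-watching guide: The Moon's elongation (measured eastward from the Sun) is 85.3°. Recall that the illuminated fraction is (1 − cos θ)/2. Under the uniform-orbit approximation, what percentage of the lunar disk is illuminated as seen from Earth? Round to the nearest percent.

f = (1 − cos 85.3°)/2 = (1 − 0.082)/2 ≈ 0.459, i.e. 46%.

46%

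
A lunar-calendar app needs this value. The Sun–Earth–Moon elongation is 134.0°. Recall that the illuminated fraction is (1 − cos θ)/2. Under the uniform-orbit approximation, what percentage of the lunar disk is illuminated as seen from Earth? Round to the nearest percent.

85%

cos 134.0° = (-0.695), so f = (1 − (-0.695))/2 = 0.847, i.e. 85%.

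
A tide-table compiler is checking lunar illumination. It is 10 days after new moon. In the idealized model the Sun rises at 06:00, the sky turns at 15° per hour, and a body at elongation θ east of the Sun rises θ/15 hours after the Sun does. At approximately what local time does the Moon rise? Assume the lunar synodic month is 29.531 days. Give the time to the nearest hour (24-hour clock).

The Moon has covered 10/29.531 of its cycle, so θ ≈ 360° × 10/29.531 = 121.9°.
At 15° of sky rotation per hour, 121.9° corresponds to a 8.13 h lag.
06:00 + 8.13 h ≈ 14:08 → 14:00 to the nearest hour.

14:00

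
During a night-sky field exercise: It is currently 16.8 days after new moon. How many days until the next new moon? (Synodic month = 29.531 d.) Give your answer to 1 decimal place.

12.7 days

The next new moon completes the synodic month: 29.531 − 16.8 = 12.731 days.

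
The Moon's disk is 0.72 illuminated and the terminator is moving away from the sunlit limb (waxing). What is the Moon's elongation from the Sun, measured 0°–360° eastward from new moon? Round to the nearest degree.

116°

cos θ = 1 − 2f = -0.440, giving a principal value of 116.1°.
Waxing ⇒ before full, so θ = 116.1°.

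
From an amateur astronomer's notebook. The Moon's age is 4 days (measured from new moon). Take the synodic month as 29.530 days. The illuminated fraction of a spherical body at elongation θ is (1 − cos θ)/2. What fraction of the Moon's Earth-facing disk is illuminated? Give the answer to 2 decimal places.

Elongation θ = 360° × 4/29.530 ≈ 48.8°.
With cos θ = 0.659, the lit fraction is (1 − 0.659)/2 ≈ 0.170.

0.17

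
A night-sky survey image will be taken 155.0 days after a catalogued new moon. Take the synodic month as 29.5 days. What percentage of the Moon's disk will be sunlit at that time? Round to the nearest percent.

155.0/29.5 = 5.254 lunations, so 5 complete cycles and 7.50 d into the next.
The Moon has covered 7.50/29.5 of its cycle, so θ ≈ 360° × 7.50/29.5 = 91.5°.
With cos θ = (-0.027), the lit fraction is (1 − (-0.027))/2 ≈ 0.513, so 51%.

51%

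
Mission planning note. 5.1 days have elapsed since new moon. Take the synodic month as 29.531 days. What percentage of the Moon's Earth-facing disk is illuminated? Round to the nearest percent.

The Moon has covered 5.1/29.531 of its cycle, so θ ≈ 360° × 5.1/29.531 = 62.2°.
cos 62.2° = 0.467, so f = (1 − 0.467)/2 = 0.267, so 27%.

27%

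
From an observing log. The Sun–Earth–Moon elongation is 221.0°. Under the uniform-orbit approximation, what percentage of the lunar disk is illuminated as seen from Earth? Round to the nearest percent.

Half-versine of 221.0°: (1 − (-0.755))/2 = 0.877, i.e. 88%.

88%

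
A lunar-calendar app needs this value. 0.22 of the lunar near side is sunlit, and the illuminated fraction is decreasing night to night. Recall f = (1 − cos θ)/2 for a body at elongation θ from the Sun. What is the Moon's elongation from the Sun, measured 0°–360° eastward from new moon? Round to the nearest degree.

304°

From f = (1 − cos θ)/2: cos θ = 1 − 2×0.22 = 0.560; arccos → 55.9°.
Since the Moon is past full (waning), take the reflex angle: θ = 360° − 55.9° = 304.1°.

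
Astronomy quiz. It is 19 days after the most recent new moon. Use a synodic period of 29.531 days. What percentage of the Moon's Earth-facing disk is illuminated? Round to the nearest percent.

The Moon has covered 19/29.531 of its cycle, so θ ≈ 360° × 19/29.531 = 231.6°.
Illuminated fraction = (1 − cos 231.6°)/2 = (1 − (-0.621))/2 ≈ 0.810, so 81%.

81%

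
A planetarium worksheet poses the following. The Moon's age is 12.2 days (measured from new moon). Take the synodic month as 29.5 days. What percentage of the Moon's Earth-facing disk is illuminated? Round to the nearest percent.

93%

The Moon has covered 12.2/29.5 of its cycle, so θ ≈ 360° × 12.2/29.5 = 148.9°.
Illuminated fraction = (1 − cos 148.9°)/2 = (1 − (-0.856))/2 ≈ 0.928, so 93%.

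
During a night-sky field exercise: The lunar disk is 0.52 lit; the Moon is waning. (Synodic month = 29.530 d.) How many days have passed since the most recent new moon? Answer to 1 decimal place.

From f = (1 − cos θ)/2: cos θ = 1 − 2×0.52 = -0.040; arccos → 92.3°.
A waning Moon lies in 180°–360°, so θ = 360° − 92.3° = 267.7°.
Age = 29.530 × 267.7°/360° ≈ 21.96 days.

22.0 days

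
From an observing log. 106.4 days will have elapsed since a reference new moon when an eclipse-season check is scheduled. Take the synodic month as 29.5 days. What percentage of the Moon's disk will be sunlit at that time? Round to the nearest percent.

106.4/29.5 = 3.607 lunations, so 3 complete cycles and 17.90 d into the next.
Elongation θ = 360° × 17.90/29.5 ≈ 218.4°.
Illuminated fraction = (1 − cos 218.4°)/2 = (1 − (-0.783))/2 ≈ 0.892, so 89%.

89%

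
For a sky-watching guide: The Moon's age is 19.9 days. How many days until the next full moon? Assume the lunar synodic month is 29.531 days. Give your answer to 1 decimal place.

24.4 days

Full moon is 0.5 of the way through the cycle: age 0.5 × 29.531 = 14.765 d.
Already past this cycle's full moon; the next is at 14.765 + 29.531 = 44.296 d, so 44.296 − 19.9 = 24.396 days.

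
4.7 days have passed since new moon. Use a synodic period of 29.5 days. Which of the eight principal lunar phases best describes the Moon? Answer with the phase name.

waxing crescent

At 4.7/29.5 of the cycle, θ ≈ 57° — the waxing crescent range.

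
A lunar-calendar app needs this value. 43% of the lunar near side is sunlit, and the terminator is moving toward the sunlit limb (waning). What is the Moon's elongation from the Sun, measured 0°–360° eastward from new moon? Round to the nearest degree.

278°

From f = (1 − cos θ)/2: cos θ = 1 − 2×0.43 = 0.140; arccos → 82.0°.
Waning ⇒ past full, so θ = 360° − 82.0° = 278.0°.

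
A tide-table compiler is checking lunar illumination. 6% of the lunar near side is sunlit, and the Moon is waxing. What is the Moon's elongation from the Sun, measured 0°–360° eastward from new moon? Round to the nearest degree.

28°

Invert f = (1 − cos θ)/2 to get cos θ = 1 − 2(0.06) = 0.880, hence θ₀ = arccos 0.880 = 28.4°.
Before full moon the principal value applies: θ = 28.4°.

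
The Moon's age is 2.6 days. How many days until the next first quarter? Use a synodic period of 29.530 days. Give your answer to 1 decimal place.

First quarter is 0.25 of the way through the cycle: age 0.25 × 29.530 = 7.383 d.
So 4.783 days remain (7.383 − 2.6).

4.8 days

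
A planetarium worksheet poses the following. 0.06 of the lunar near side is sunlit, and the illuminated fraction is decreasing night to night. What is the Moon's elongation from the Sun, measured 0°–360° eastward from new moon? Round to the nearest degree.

332°

Invert f = (1 − cos θ)/2 to get cos θ = 1 − 2(0.06) = 0.880, hence θ₀ = arccos 0.880 = 28.4°.
Waning ⇒ past full, so θ = 360° − 28.4° = 331.6°.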